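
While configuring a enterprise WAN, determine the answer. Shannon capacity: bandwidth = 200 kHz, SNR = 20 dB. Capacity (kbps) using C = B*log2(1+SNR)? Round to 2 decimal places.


Given: B = 200 kHz, SNR = 20 dB
SNR linear = 10^(20/10) = 100
1 + SNR = 101
log2(101) = 6.6582114828
C = 200 * 1000 * 6.6582114828 = 1331642.2966 bps
C = 1331.642297 kbps -> 1331.64 kbps (2 dp)

1331.64


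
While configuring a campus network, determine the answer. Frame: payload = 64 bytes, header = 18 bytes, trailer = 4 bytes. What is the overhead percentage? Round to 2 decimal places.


Given: payload = 64 B, header = 18 B, trailer = 4 B
Overhead bytes = header + trailer = 18 + 4 = 22
Total frame = payload + overhead = 64 + 22 = 86
Overhead % = 22 / 86 * 100 = 25.5814% -> 25.58% (2 dp)

25.58


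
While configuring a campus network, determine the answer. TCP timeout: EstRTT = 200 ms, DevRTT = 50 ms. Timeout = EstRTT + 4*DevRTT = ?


Given: EstRTT = 200 ms, DevRTT = 50 ms
Timeout = EstRTT + 4 * DevRTT
4 * DevRTT = 4 * 50 = 200
Timeout = 200 + 200 = 400 ms

400


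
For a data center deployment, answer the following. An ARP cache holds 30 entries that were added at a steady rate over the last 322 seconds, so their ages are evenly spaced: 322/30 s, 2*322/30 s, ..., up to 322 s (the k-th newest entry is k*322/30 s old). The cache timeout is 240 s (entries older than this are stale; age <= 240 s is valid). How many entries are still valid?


Ages are k * 322/30 s for k = 1..30 (spacing = 10.7333 s).
Entry k is valid iff k * 322/30 <= 240 iff k <= 30 * 240 / 322 = 22.3602
n_valid = floor(22.3602) = 22
(n_stale = 30 - 22 = 8)

22


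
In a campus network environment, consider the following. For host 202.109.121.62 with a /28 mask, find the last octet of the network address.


Given: IP = 202.109.121.62, prefix = /28
Subnet mask = 255.255.255.240
Last octet of IP: 62
Last octet of mask: 240
Network last octet = 62 AND 240 = 48

48


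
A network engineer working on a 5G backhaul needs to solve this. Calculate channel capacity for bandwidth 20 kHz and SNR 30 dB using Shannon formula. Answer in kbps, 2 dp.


Given: B = 20 kHz, SNR = 30 dB
SNR linear = 10^(30/10) = 1000
1 + SNR = 1001
log2(1001) = 9.9672262588
C = 20 * 1000 * 9.9672262588 = 199344.5252 bps
C = 199.344525 kbps -> 199.34 kbps (2 dp)

199.34


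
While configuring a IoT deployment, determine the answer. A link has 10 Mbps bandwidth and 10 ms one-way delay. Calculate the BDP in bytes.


Given: bandwidth = 10 Mbps, delay = 10 ms
BDP in bits = 10 * 10^6 * 10 / 1000
BDP in bits = 100000
BDP in bytes = 100000 / 8 = 12500

12500


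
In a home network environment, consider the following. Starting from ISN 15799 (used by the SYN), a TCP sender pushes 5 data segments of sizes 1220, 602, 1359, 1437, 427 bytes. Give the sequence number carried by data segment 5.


The SYN occupies sequence number ISN = 15799, so the first data byte is ISN + 1 = 15800.
SEQ of data segment i = (ISN + 1) + sum of payload sizes of segments 1..i-1.
Segment 1: SEQ = 15800, payload = 1220 bytes
Segment 2: SEQ = 17020, payload = 602 bytes
Segment 3: SEQ = 17622, payload = 1359 bytes
Segment 4: SEQ = 18981, payload = 1437 bytes
Segment 5: SEQ = 20418, payload = 427 bytes
SEQ of segment 5 = 15800 + 1220 + 602 + 1359 + 1437 = 20418

20418


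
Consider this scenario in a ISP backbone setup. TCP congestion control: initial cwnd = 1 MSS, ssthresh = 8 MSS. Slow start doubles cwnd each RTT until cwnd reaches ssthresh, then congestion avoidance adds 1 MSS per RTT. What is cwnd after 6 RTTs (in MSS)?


RTT 0: cwnd = 1 MSS (initial)
RTT 1: cwnd = 2 MSS (slow start, doubled)
RTT 2: cwnd = 4 MSS (slow start, doubled)
RTT 3: cwnd = 8 MSS (slow start, doubled)
RTT 4: cwnd = 9 MSS (congestion avoidance, +1)
RTT 5: cwnd = 10 MSS (congestion avoidance, +1)
RTT 6: cwnd = 11 MSS (congestion avoidance, +1)

11


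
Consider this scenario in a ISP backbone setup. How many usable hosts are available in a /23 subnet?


Given: subnet mask /23
Host bits = 32 - 23 = 9
Total addresses = 2^9 = 512
Usable hosts = 512 - 2 (network + broadcast) = 510

510


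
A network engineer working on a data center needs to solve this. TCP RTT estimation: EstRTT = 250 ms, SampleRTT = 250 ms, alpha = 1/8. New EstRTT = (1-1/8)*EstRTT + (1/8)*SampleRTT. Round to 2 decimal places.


Given: EstRTT = 250 ms, SampleRTT = 250 ms, alpha = 1/8
New EstRTT = (1 - alpha) * EstRTT + alpha * SampleRTT
(7/8) * 250 = 218.75
(1/8) * 250 = 31.25
New EstRTT = 218.75 + 31.25 = 250 ms -> 250.00 ms (2 dp)

250.00


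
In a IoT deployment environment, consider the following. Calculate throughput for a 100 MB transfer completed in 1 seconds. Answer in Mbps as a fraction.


Given: file = 100 MB, time = 1 s
File in Mb = 100 * 8 = 800 Mb
Throughput = 800 / 1 Mbps
Throughput = 800 Mbps

800


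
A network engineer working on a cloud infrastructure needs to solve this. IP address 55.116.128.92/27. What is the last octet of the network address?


Given: IP = 55.116.128.92, prefix = /27
Subnet mask = 255.255.255.224
Last octet of IP: 92
Last octet of mask: 224
Network last octet = 92 AND 224 = 64

64


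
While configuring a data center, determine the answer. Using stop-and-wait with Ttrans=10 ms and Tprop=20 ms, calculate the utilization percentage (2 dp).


Given: Ttrans = 10 ms, Tprop = 20 ms
RTT = 2 * Tprop = 2 * 20 = 40 ms
U = Ttrans / (Ttrans + RTT)
U = 10 / (10 + 40)
U = 10 / 50 = 0.2
U% = 20.00%

20.00


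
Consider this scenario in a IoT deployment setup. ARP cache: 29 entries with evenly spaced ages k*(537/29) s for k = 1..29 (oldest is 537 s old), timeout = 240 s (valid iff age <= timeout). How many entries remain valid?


Ages are k * 537/29 s for k = 1..29 (spacing = 18.5172 s).
Entry k is valid iff k * 537/29 <= 240 iff k <= 29 * 240 / 537 = 12.9609
n_valid = floor(12.9609) = 12
(n_stale = 29 - 12 = 17)

12


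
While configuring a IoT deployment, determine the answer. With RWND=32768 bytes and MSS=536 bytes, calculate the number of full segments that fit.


Given: RWND = 32768 bytes, MSS = 536 bytes
Full segments = floor(RWND / MSS)
Full segments = floor(32768 / 536)
Full segments = floor(61.1343) = 61

61


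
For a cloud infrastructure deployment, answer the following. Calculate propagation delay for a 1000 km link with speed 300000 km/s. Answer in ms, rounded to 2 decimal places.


Given: distance = 1000 km, speed = 300000 km/s
Delay = distance / speed = 1000 / 300000 seconds
Delay in ms = 1000 * 1000 / 300000
Delay = 3.3333 ms
Rounded to 2 dp = 3.33 ms

3.33


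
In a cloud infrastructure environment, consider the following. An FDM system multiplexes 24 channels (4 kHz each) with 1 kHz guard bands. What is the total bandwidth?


Given: 24 channels, 4 kHz each, guard = 1 kHz
Channel bandwidth = 24 * 4 = 96 kHz
Guard bands = 23 gaps * 1 kHz = 23 kHz
Total = 96 + 23 = 119 kHz

119


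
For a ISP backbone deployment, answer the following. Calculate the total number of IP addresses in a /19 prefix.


Given: CIDR prefix /19
Host bits = 32 - 19 = 13
Total addresses = 2^13 = 8192

8192


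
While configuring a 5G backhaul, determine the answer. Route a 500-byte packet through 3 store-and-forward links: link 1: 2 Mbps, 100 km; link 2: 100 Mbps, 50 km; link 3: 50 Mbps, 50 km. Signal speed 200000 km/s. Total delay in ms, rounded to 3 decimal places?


Packet = 500 bytes = 4000 bits. Store-and-forward: sum (t_trans + t_prop) per link.
Link 1: t_trans = 4000/(2*10^6) s = 2.0000 ms; t_prop = 100/200000 s = 0.5000 ms; subtotal = 2.5000 ms
Link 2: t_trans = 4000/(100*10^6) s = 0.0400 ms; t_prop = 50/200000 s = 0.2500 ms; subtotal = 0.2900 ms
Link 3: t_trans = 4000/(50*10^6) s = 0.0800 ms; t_prop = 50/200000 s = 0.2500 ms; subtotal = 0.3300 ms
End-to-end = 2.5000 + 0.2900 + 0.3300 = 3.1200 ms -> 3.120 ms (3 dp)

3.120


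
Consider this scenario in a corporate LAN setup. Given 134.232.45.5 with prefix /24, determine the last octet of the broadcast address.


Given: IP = 134.232.45.5, prefix = /24
Host bits = 32 - 24 = 8
Network last octet = 5 AND mask = 0
Host part size = 2^8 - 1 = 255
Broadcast last octet = 0 OR 255 = 255

255


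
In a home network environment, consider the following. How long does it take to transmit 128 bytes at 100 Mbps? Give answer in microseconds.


Given: packet = 128 bytes, bandwidth = 100 Mbps
Packet in bits = 128 * 8 = 1024 bits
Bandwidth = 100 * 10^6 = 100000000 bps
Time = 1024 / 100000000 seconds
Time in us = 1024 * 10^6 / 100000000 = 10.24

10.24


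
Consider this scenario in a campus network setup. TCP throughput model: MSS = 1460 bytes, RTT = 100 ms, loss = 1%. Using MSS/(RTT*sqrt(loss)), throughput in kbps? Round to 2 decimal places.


Given: MSS = 1460 bytes, RTT = 100 ms, loss = 1%
RTT in seconds = 100 / 1000 = 0.1
Loss rate = 1% = 0.01
sqrt(loss) = sqrt(0.01) = 0.1
Throughput (bytes/s) = 1460 / (0.1 * 0.1) = 146000.0000
Throughput (kbps) = 146000.0000 * 8 / 1000 = 1168.000000 -> 1168.00 kbps (2 dp)

1168.00


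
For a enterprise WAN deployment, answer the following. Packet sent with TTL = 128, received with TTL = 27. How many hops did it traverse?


Given: initial TTL = 128, received TTL = 27
Hops = initial TTL - received TTL
Hops = 128 - 27 = 101

101


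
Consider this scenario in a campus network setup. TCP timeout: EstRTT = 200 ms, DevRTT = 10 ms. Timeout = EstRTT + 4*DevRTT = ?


Given: EstRTT = 200 ms, DevRTT = 10 ms
Timeout = EstRTT + 4 * DevRTT
4 * DevRTT = 4 * 10 = 40
Timeout = 200 + 40 = 240 ms

240


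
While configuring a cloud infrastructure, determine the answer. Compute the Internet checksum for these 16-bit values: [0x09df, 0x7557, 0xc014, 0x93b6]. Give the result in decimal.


Given words: [0x09df, 0x7557, 0xc014, 0x93b6]
Step 1: Sum all words
Raw sum = 2527 + 30039 + 49172 + 37814 = 119552
Step 2: Fold carry: (54016 + 1) = 54017
One's complement = ~54017 & 0xFFFF = 11518

11518


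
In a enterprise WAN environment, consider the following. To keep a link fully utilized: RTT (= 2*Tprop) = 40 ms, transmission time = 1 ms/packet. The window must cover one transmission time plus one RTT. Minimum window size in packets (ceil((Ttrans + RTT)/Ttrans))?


Given: Ttrans = 1 ms, RTT = 40 ms (= 2 * Tprop, Tprop = 20 ms)
Time until first ACK returns = Ttrans + RTT = 1 + 40 = 41 ms
Need W * Ttrans >= Ttrans + RTT  ->  W >= (Ttrans + RTT) / Ttrans
(Ttrans + RTT) / Ttrans = 41 / 1 = 41
W_min = ceil(41) = 41

41


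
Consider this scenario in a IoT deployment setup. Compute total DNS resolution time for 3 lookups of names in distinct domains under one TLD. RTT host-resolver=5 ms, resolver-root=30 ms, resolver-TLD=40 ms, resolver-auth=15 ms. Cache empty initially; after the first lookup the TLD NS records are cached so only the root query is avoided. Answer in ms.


Lookup 1 (cold cache): local + root + TLD + auth = 5 + 30 + 40 + 15 = 90 ms
Lookups 2..3 (TLD NS cached -> skip root; new domain -> still ask TLD and auth): local + TLD + auth = 5 + 40 + 15 = 60 ms each
Remaining 2 lookups: 2 * 60 = 120 ms
Total = 90 + 120 = 210 ms

210


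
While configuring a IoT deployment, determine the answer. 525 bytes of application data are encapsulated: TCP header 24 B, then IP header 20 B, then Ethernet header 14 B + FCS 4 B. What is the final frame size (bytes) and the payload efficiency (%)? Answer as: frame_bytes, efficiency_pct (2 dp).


TCP segment = 525 + 24 = 549 B
IP packet = 549 + 20 = 569 B
Ethernet frame = 569 + 14 + 4 = 587 B
Efficiency = app / frame = 525 / 587 = 0.894378 = 89.4378% -> 89.44% (2 dp)

587, 89.44


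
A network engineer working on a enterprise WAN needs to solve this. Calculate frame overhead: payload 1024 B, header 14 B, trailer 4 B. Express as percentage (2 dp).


Given: payload = 1024 B, header = 14 B, trailer = 4 B
Overhead bytes = header + trailer = 14 + 4 = 18
Total frame = payload + overhead = 1024 + 18 = 1042
Overhead % = 18 / 1042 * 100 = 1.7274% -> 1.73% (2 dp)

1.73


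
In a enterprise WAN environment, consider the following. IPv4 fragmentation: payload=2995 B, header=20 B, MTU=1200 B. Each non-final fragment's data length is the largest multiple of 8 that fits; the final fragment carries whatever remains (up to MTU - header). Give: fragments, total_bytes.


Max data per non-final fragment = floor((MTU - header)/8)*8 = floor((1200 - 20)/8)*8 = floor(1180/8)*8 = 1176 B
Final fragment needs no 8-byte alignment: it can carry up to MTU - header = 1180 B
Non-final fragments needed = ceil((payload - 1180) / 1176) = ceil(1815/1176) = ceil(1.5434) = 2
Number of fragments = 2 + 1 = 3
Fragment sizes (data): 2 * 1176 B + 643 B (last, 643 <= 1180 OK)
Total bytes sent = payload + n_frags * header = 2995 + 3*20 = 2995 + 60 = 3055 B

3, 3055


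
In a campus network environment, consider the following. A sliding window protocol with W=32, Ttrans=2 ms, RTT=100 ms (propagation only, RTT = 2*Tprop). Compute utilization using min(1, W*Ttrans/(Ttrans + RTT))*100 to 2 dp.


Given: W = 32, Ttrans = 2 ms, RTT = 100 ms (= 2 * Tprop, Tprop = 50 ms)
Cycle time = Ttrans + RTT = 2 + 100 = 102 ms (first packet sent until its ACK returns)
W * Ttrans = 32 * 2 = 64 ms of sending per cycle
W * Ttrans / (Ttrans + RTT) = 64 / 102 = 0.627451
U = min(1, 0.627451) = 0.627451
U% = 62.75%

62.75


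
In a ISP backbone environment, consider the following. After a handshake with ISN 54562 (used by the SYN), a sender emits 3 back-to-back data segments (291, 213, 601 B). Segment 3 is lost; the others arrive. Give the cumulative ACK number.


SYN uses sequence number 54562; first data byte = ISN + 1 = 54563.
Segment 1: SEQ = 54563, len = 291 B, covers [54563, 54853]
Segment 2: SEQ = 54854, len = 213 B, covers [54854, 55066]
Segment 3: SEQ = 55067, len = 601 B, covers [55067, 55667] [LOST]
In-order data received: bytes [54563, 55066] (segments 1..2).
Segment 3 missing -> gap begins at byte 55067.
Cumulative ACK = next expected in-order byte = 54563 + 291 + 213 = 55067

55067


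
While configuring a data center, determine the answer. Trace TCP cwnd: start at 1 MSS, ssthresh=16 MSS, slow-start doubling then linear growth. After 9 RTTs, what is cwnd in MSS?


RTT 0: cwnd = 1 MSS (initial)
RTT 1: cwnd = 2 MSS (slow start, doubled)
RTT 2: cwnd = 4 MSS (slow start, doubled)
RTT 3: cwnd = 8 MSS (slow start, doubled)
RTT 4: cwnd = 16 MSS (slow start, doubled)
RTT 5: cwnd = 17 MSS (congestion avoidance, +1)
RTT 6: cwnd = 18 MSS (congestion avoidance, +1)
RTT 7: cwnd = 19 MSS (congestion avoidance, +1)
RTT 8: cwnd = 20 MSS (congestion avoidance, +1)
RTT 9: cwnd = 21 MSS (congestion avoidance, +1)

21


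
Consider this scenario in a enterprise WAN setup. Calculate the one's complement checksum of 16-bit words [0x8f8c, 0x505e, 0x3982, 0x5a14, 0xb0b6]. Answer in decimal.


Given words: [0x8f8c, 0x505e, 0x3982, 0x5a14, 0xb0b6]
Step 1: Sum all words
Raw sum = 36748 + 20574 + 14722 + 23060 + 45238 = 140342
Step 2: Fold carry: (9270 + 2) = 9272
One's complement = ~9272 & 0xFFFF = 56263

56263


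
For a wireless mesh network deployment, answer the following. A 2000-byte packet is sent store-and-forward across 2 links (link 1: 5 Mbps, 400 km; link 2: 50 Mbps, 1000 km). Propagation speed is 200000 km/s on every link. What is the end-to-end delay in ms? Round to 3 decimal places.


Packet = 2000 bytes = 16000 bits. Store-and-forward: sum (t_trans + t_prop) per link.
Link 1: t_trans = 16000/(5*10^6) s = 3.2000 ms; t_prop = 400/200000 s = 2.0000 ms; subtotal = 5.2000 ms
Link 2: t_trans = 16000/(50*10^6) s = 0.3200 ms; t_prop = 1000/200000 s = 5.0000 ms; subtotal = 5.3200 ms
End-to-end = 5.2000 + 5.3200 = 10.5200 ms -> 10.520 ms (3 dp)

10.520


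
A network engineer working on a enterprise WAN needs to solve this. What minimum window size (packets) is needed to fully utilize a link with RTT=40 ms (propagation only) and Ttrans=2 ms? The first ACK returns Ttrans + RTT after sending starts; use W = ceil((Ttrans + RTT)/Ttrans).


Given: Ttrans = 2 ms, RTT = 40 ms (= 2 * Tprop, Tprop = 20 ms)
Time until first ACK returns = Ttrans + RTT = 2 + 40 = 42 ms
Need W * Ttrans >= Ttrans + RTT  ->  W >= (Ttrans + RTT) / Ttrans
(Ttrans + RTT) / Ttrans = 42 / 2 = 21
W_min = ceil(21) = 21

21


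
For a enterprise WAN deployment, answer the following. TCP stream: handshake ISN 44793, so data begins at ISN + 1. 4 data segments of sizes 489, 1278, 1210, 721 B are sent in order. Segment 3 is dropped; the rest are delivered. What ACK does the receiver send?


SYN uses sequence number 44793; first data byte = ISN + 1 = 44794.
Segment 1: SEQ = 44794, len = 489 B, covers [44794, 45282]
Segment 2: SEQ = 45283, len = 1278 B, covers [45283, 46560]
Segment 3: SEQ = 46561, len = 1210 B, covers [46561, 47770] [LOST]
Segment 4: SEQ = 47771, len = 721 B, covers [47771, 48491]
In-order data received: bytes [44794, 46560] (segments 1..2).
Segment 3 missing -> gap begins at byte 46561; later segments buffered out of order.
Cumulative ACK = next expected in-order byte = 44794 + 489 + 1278 = 46561

46561


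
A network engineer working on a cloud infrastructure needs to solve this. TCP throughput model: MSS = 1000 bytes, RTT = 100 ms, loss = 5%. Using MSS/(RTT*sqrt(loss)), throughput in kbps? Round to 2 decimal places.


Given: MSS = 1000 bytes, RTT = 100 ms, loss = 5%
RTT in seconds = 100 / 1000 = 0.1
Loss rate = 5% = 0.05
sqrt(loss) = sqrt(0.05) = 0.223606797750
Throughput (bytes/s) = 1000 / (0.1 * 0.223606797750) = 44721.3595
Throughput (kbps) = 44721.3595 * 8 / 1000 = 357.770876 -> 357.77 kbps (2 dp)

357.77


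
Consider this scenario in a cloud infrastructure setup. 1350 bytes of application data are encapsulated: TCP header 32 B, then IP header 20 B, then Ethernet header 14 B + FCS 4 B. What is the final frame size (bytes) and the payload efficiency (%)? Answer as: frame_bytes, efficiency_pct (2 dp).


TCP segment = 1350 + 32 = 1382 B
IP packet = 1382 + 20 = 1402 B
Ethernet frame = 1402 + 14 + 4 = 1420 B
Efficiency = app / frame = 1350 / 1420 = 0.950704 = 95.0704% -> 95.07% (2 dp)

1420, 95.07


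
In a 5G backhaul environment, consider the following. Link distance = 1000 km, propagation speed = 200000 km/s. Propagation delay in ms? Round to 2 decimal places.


Given: distance = 1000 km, speed = 200000 km/s
Delay = distance / speed = 1000 / 200000 seconds
Delay in ms = 1000 * 1000 / 200000
Delay = 5.0000 ms
Rounded to 2 dp = 5.00 ms

5.00


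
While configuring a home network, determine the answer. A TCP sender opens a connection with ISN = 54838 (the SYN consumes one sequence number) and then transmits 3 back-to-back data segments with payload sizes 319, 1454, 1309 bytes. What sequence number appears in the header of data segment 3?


The SYN occupies sequence number ISN = 54838, so the first data byte is ISN + 1 = 54839.
SEQ of data segment i = (ISN + 1) + sum of payload sizes of segments 1..i-1.
Segment 1: SEQ = 54839, payload = 319 bytes
Segment 2: SEQ = 55158, payload = 1454 bytes
Segment 3: SEQ = 56612, payload = 1309 bytes
SEQ of segment 3 = 54839 + 319 + 1454 = 56612

56612


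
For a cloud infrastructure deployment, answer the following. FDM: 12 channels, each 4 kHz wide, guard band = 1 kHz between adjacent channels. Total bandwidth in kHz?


Given: 12 channels, 4 kHz each, guard = 1 kHz
Channel bandwidth = 12 * 4 = 48 kHz
Guard bands = 11 gaps * 1 kHz = 11 kHz
Total = 48 + 11 = 59 kHz

59


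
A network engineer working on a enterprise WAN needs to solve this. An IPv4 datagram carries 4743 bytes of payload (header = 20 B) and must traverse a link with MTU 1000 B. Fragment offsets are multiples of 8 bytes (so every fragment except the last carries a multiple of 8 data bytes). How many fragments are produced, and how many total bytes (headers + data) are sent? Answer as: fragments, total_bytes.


Max data per non-final fragment = floor((MTU - header)/8)*8 = floor((1000 - 20)/8)*8 = floor(980/8)*8 = 976 B
Final fragment needs no 8-byte alignment: it can carry up to MTU - header = 980 B
Non-final fragments needed = ceil((payload - 980) / 976) = ceil(3763/976) = ceil(3.8555) = 4
Number of fragments = 4 + 1 = 5
Fragment sizes (data): 4 * 976 B + 839 B (last, 839 <= 980 OK)
Total bytes sent = payload + n_frags * header = 4743 + 5*20 = 4743 + 100 = 4843 B

5, 4843


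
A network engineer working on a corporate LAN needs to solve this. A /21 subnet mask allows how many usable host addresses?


Given: subnet mask /21
Host bits = 32 - 21 = 11
Total addresses = 2^11 = 2048
Usable hosts = 2048 - 2 (network + broadcast) = 2046

2046


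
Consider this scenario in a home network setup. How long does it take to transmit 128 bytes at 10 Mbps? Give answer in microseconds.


Given: packet = 128 bytes, bandwidth = 10 Mbps
Packet in bits = 128 * 8 = 1024 bits
Bandwidth = 10 * 10^6 = 10000000 bps
Time = 1024 / 10000000 seconds
Time in us = 1024 * 10^6 / 10000000 = 102.4

102.4


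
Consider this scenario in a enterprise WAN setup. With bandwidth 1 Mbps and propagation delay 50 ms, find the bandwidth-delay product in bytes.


Given: bandwidth = 1 Mbps, delay = 50 ms
BDP in bits = 1 * 10^6 * 50 / 1000
BDP in bits = 50000
BDP in bytes = 50000 / 8 = 6250

6250


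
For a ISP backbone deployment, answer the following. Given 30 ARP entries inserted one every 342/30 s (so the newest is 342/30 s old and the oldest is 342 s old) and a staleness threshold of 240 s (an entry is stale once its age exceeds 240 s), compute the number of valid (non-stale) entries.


Ages are k * 342/30 s for k = 1..30 (spacing = 11.4000 s).
Entry k is valid iff k * 342/30 <= 240 iff k <= 30 * 240 / 342 = 21.0526
n_valid = floor(21.0526) = 21
(n_stale = 30 - 21 = 9)

21


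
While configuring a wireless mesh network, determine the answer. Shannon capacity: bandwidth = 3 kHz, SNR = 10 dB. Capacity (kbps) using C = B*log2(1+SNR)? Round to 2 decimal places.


Given: B = 3 kHz, SNR = 10 dB
SNR linear = 10^(10/10) = 10
1 + SNR = 11
log2(11) = 3.4594316186
C = 3 * 1000 * 3.4594316186 = 10378.2949 bps
C = 10.378295 kbps -> 10.38 kbps (2 dp)

10.38


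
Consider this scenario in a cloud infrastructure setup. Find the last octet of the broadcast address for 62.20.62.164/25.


Given: IP = 62.20.62.164, prefix = /25
Host bits = 32 - 25 = 7
Network last octet = 164 AND mask = 128
Host part size = 2^7 - 1 = 127
Broadcast last octet = 128 OR 127 = 255

255


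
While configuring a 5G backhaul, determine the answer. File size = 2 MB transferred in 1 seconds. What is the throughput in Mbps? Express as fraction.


Given: file = 2 MB, time = 1 s
File in Mb = 2 * 8 = 16 Mb
Throughput = 16 / 1 Mbps
Throughput = 16 Mbps

16


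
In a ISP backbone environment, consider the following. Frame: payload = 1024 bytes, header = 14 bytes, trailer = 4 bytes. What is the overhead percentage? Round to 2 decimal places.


Given: payload = 1024 B, header = 14 B, trailer = 4 B
Overhead bytes = header + trailer = 14 + 4 = 18
Total frame = payload + overhead = 1024 + 18 = 1042
Overhead % = 18 / 1042 * 100 = 1.7274% -> 1.73% (2 dp)

1.73


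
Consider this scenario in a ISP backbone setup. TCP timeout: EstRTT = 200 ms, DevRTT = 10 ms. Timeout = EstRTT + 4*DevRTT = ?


Given: EstRTT = 200 ms, DevRTT = 10 ms
Timeout = EstRTT + 4 * DevRTT
4 * DevRTT = 4 * 10 = 40
Timeout = 200 + 40 = 240 ms

240


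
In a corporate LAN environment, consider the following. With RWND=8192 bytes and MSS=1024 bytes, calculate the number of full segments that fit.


Given: RWND = 8192 bytes, MSS = 1024 bytes
Full segments = floor(RWND / MSS)
Full segments = floor(8192 / 1024)
Full segments = floor(8.0) = 8

8


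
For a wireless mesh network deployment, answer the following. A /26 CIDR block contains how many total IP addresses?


Given: CIDR prefix /26
Host bits = 32 - 26 = 6
Total addresses = 2^6 = 64

64


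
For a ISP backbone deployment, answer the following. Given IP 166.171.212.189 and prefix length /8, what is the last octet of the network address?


Given: IP = 166.171.212.189, prefix = /8
Subnet mask = 255.0.0.0
Last octet of IP: 189
Last octet of mask: 0
Network last octet = 189 AND 0 = 0

0


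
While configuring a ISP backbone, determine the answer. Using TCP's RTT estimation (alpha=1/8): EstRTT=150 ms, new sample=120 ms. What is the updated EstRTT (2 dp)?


Given: EstRTT = 150 ms, SampleRTT = 120 ms, alpha = 1/8
New EstRTT = (1 - alpha) * EstRTT + alpha * SampleRTT
(7/8) * 150 = 131.25
(1/8) * 120 = 15
New EstRTT = 131.25 + 15 = 146.25 ms -> 146.25 ms (2 dp)

146.25


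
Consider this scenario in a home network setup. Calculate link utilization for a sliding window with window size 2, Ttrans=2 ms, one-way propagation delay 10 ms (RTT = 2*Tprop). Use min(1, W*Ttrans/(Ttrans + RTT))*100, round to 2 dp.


Given: W = 2, Ttrans = 2 ms, RTT = 20 ms (= 2 * Tprop, Tprop = 10 ms)
Cycle time = Ttrans + RTT = 2 + 20 = 22 ms (first packet sent until its ACK returns)
W * Ttrans = 2 * 2 = 4 ms of sending per cycle
W * Ttrans / (Ttrans + RTT) = 4 / 22 = 0.181818
U = min(1, 0.181818) = 0.181818
U% = 18.18%

18.18


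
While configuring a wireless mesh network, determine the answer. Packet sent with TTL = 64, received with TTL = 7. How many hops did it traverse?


Given: initial TTL = 64, received TTL = 7
Hops = initial TTL - received TTL
Hops = 64 - 7 = 57

57


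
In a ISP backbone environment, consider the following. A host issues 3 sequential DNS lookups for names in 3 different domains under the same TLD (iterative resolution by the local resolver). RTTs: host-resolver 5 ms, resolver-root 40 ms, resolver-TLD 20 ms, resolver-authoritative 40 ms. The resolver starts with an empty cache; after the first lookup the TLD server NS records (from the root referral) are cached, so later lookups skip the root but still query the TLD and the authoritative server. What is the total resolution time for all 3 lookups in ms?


Lookup 1 (cold cache): local + root + TLD + auth = 5 + 40 + 20 + 40 = 105 ms
Lookups 2..3 (TLD NS cached -> skip root; new domain -> still ask TLD and auth): local + TLD + auth = 5 + 20 + 40 = 65 ms each
Remaining 2 lookups: 2 * 65 = 130 ms
Total = 105 + 130 = 235 ms

235


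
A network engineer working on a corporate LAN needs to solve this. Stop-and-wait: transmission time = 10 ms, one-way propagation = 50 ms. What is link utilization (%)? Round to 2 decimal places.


Given: Ttrans = 10 ms, Tprop = 50 ms
RTT = 2 * Tprop = 2 * 50 = 100 ms
U = Ttrans / (Ttrans + RTT)
U = 10 / (10 + 100)
U = 10 / 110 = 0.090909
U% = 9.09%

9.09


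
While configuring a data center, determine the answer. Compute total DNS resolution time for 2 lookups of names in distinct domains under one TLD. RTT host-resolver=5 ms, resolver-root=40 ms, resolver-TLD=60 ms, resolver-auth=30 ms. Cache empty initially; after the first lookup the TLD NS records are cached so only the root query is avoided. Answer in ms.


Lookup 1 (cold cache): local + root + TLD + auth = 5 + 40 + 60 + 30 = 135 ms
Lookups 2..2 (TLD NS cached -> skip root; new domain -> still ask TLD and auth): local + TLD + auth = 5 + 60 + 30 = 95 ms each
Remaining 1 lookups: 1 * 95 = 95 ms
Total = 135 + 95 = 230 ms

230


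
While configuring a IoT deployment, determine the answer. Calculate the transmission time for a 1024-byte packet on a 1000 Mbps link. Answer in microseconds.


Given: packet = 1024 bytes, bandwidth = 1000 Mbps
Packet in bits = 1024 * 8 = 8192 bits
Bandwidth = 1000 * 10^6 = 1000000000 bps
Time = 8192 / 1000000000 seconds
Time in us = 8192 * 10^6 / 1000000000 = 8.192

8.192


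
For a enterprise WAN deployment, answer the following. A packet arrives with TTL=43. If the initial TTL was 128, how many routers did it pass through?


Given: initial TTL = 128, received TTL = 43
Hops = initial TTL - received TTL
Hops = 128 - 43 = 85

85


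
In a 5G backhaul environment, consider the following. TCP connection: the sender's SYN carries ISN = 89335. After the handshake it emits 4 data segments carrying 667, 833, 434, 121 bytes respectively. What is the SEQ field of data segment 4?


The SYN occupies sequence number ISN = 89335, so the first data byte is ISN + 1 = 89336.
SEQ of data segment i = (ISN + 1) + sum of payload sizes of segments 1..i-1.
Segment 1: SEQ = 89336, payload = 667 bytes
Segment 2: SEQ = 90003, payload = 833 bytes
Segment 3: SEQ = 90836, payload = 434 bytes
Segment 4: SEQ = 91270, payload = 121 bytes
SEQ of segment 4 = 89336 + 667 + 833 + 434 = 91270

91270


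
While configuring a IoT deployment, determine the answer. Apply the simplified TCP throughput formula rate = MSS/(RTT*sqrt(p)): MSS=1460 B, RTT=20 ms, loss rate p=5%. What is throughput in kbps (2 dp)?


Given: MSS = 1460 bytes, RTT = 20 ms, loss = 5%
RTT in seconds = 20 / 1000 = 0.02
Loss rate = 5% = 0.05
sqrt(loss) = sqrt(0.05) = 0.223606797750
Throughput (bytes/s) = 1460 / (0.02 * 0.223606797750) = 326465.9247
Throughput (kbps) = 326465.9247 * 8 / 1000 = 2611.727398 -> 2611.73 kbps (2 dp)

2611.73


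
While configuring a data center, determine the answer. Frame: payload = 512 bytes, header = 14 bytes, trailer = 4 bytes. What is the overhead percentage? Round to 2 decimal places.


Given: payload = 512 B, header = 14 B, trailer = 4 B
Overhead bytes = header + trailer = 14 + 4 = 18
Total frame = payload + overhead = 512 + 18 = 530
Overhead % = 18 / 530 * 100 = 3.3962% -> 3.40% (2 dp)

3.40


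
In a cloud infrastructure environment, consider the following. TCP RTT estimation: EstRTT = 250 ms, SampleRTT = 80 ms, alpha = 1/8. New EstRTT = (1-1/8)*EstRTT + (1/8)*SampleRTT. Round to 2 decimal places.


Given: EstRTT = 250 ms, SampleRTT = 80 ms, alpha = 1/8
New EstRTT = (1 - alpha) * EstRTT + alpha * SampleRTT
(7/8) * 250 = 218.75
(1/8) * 80 = 10
New EstRTT = 218.75 + 10 = 228.75 ms -> 228.75 ms (2 dp)

228.75


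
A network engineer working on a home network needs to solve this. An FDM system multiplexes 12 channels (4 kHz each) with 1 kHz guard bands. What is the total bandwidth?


Given: 12 channels, 4 kHz each, guard = 1 kHz
Channel bandwidth = 12 * 4 = 48 kHz
Guard bands = 11 gaps * 1 kHz = 11 kHz
Total = 48 + 11 = 59 kHz

59


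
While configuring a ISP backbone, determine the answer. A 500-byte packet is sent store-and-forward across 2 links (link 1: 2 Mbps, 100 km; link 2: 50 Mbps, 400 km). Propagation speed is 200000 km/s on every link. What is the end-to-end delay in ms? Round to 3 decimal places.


Packet = 500 bytes = 4000 bits. Store-and-forward: sum (t_trans + t_prop) per link.
Link 1: t_trans = 4000/(2*10^6) s = 2.0000 ms; t_prop = 100/200000 s = 0.5000 ms; subtotal = 2.5000 ms
Link 2: t_trans = 4000/(50*10^6) s = 0.0800 ms; t_prop = 400/200000 s = 2.0000 ms; subtotal = 2.0800 ms
End-to-end = 2.5000 + 2.0800 = 4.5800 ms -> 4.580 ms (3 dp)

4.580


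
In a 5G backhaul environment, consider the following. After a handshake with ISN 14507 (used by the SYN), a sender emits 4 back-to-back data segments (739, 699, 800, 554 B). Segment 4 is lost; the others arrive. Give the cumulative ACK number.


SYN uses sequence number 14507; first data byte = ISN + 1 = 14508.
Segment 1: SEQ = 14508, len = 739 B, covers [14508, 15246]
Segment 2: SEQ = 15247, len = 699 B, covers [15247, 15945]
Segment 3: SEQ = 15946, len = 800 B, covers [15946, 16745]
Segment 4: SEQ = 16746, len = 554 B, covers [16746, 17299] [LOST]
In-order data received: bytes [14508, 16745] (segments 1..3).
Segment 4 missing -> gap begins at byte 16746.
Cumulative ACK = next expected in-order byte = 14508 + 739 + 699 + 800 = 16746

16746


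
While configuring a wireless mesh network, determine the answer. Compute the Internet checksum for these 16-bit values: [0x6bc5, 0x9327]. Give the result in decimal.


Given words: [0x6bc5, 0x9327]
Step 1: Sum all words
Raw sum = 27589 + 37671 = 65260
One's complement = ~65260 & 0xFFFF = 275

275


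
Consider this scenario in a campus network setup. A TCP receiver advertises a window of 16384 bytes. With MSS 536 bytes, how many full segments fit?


Given: RWND = 16384 bytes, MSS = 536 bytes
Full segments = floor(RWND / MSS)
Full segments = floor(16384 / 536)
Full segments = floor(30.5672) = 30

30


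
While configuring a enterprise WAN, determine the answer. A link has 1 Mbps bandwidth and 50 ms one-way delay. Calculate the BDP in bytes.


Given: bandwidth = 1 Mbps, delay = 50 ms
BDP in bits = 1 * 10^6 * 50 / 1000
BDP in bits = 50000
BDP in bytes = 50000 / 8 = 6250

6250


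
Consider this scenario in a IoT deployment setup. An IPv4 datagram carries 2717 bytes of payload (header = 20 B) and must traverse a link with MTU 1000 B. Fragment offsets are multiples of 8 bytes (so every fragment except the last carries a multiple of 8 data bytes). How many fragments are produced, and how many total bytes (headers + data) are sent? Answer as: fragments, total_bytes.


Max data per non-final fragment = floor((MTU - header)/8)*8 = floor((1000 - 20)/8)*8 = floor(980/8)*8 = 976 B
Final fragment needs no 8-byte alignment: it can carry up to MTU - header = 980 B
Non-final fragments needed = ceil((payload - 980) / 976) = ceil(1737/976) = ceil(1.7797) = 2
Number of fragments = 2 + 1 = 3
Fragment sizes (data): 2 * 976 B + 765 B (last, 765 <= 980 OK)
Total bytes sent = payload + n_frags * header = 2717 + 3*20 = 2717 + 60 = 2777 B

3, 2777


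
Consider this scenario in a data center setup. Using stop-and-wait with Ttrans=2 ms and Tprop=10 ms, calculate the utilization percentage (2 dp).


Given: Ttrans = 2 ms, Tprop = 10 ms
RTT = 2 * Tprop = 2 * 10 = 20 ms
U = Ttrans / (Ttrans + RTT)
U = 2 / (2 + 20)
U = 2 / 22 = 0.090909
U% = 9.09%

9.09


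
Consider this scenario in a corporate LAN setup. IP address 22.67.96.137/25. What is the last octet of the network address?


Given: IP = 22.67.96.137, prefix = /25
Subnet mask = 255.255.255.128
Last octet of IP: 137
Last octet of mask: 128
Network last octet = 137 AND 128 = 128

128


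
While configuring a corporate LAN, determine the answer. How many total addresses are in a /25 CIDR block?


Given: CIDR prefix /25
Host bits = 32 - 25 = 7
Total addresses = 2^7 = 128

128


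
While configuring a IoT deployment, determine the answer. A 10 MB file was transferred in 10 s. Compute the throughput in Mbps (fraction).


Given: file = 10 MB, time = 10 s
File in Mb = 10 * 8 = 80 Mb
Throughput = 80 / 10 Mbps
Throughput = 8 Mbps

8


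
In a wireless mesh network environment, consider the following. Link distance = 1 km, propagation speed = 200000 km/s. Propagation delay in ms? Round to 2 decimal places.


Given: distance = 1 km, speed = 200000 km/s
Delay = distance / speed = 1 / 200000 seconds
Delay in ms = 1 * 1000 / 200000
Delay = 0.0050 ms
Rounded to 2 dp = 0.01 ms

0.01


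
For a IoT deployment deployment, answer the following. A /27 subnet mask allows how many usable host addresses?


Given: subnet mask /27
Host bits = 32 - 27 = 5
Total addresses = 2^5 = 32
Usable hosts = 32 - 2 (network + broadcast) = 30

30


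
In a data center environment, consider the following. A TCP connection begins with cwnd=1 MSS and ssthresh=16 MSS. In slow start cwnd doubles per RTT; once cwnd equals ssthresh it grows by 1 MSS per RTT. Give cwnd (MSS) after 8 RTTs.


RTT 0: cwnd = 1 MSS (initial)
RTT 1: cwnd = 2 MSS (slow start, doubled)
RTT 2: cwnd = 4 MSS (slow start, doubled)
RTT 3: cwnd = 8 MSS (slow start, doubled)
RTT 4: cwnd = 16 MSS (slow start, doubled)
RTT 5: cwnd = 17 MSS (congestion avoidance, +1)
RTT 6: cwnd = 18 MSS (congestion avoidance, +1)
RTT 7: cwnd = 19 MSS (congestion avoidance, +1)
RTT 8: cwnd = 20 MSS (congestion avoidance, +1)

20


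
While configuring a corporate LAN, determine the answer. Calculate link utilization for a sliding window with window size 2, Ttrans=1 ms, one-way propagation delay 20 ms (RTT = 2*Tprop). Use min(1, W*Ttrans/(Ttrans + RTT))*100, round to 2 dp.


Given: W = 2, Ttrans = 1 ms, RTT = 40 ms (= 2 * Tprop, Tprop = 20 ms)
Cycle time = Ttrans + RTT = 1 + 40 = 41 ms (first packet sent until its ACK returns)
W * Ttrans = 2 * 1 = 2 ms of sending per cycle
W * Ttrans / (Ttrans + RTT) = 2 / 41 = 0.048780
U = min(1, 0.048780) = 0.048780
U% = 4.88%

4.88


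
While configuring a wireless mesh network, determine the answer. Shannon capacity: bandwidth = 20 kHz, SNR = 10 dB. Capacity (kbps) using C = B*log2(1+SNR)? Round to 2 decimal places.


Given: B = 20 kHz, SNR = 10 dB
SNR linear = 10^(10/10) = 10
1 + SNR = 11
log2(11) = 3.4594316186
C = 20 * 1000 * 3.4594316186 = 69188.6324 bps
C = 69.188632 kbps -> 69.19 kbps (2 dp)

69.19


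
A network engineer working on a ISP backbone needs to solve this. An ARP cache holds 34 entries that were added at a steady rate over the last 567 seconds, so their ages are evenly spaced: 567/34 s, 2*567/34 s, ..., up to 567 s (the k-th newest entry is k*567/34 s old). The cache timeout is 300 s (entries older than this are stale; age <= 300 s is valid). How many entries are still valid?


Ages are k * 567/34 s for k = 1..34 (spacing = 16.6765 s).
Entry k is valid iff k * 567/34 <= 300 iff k <= 34 * 300 / 567 = 17.9894
n_valid = floor(17.9894) = 17
(n_stale = 34 - 17 = 17)

17


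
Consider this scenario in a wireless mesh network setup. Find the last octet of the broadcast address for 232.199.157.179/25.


Given: IP = 232.199.157.179, prefix = /25
Host bits = 32 - 25 = 7
Network last octet = 179 AND mask = 128
Host part size = 2^7 - 1 = 127
Broadcast last octet = 128 OR 127 = 255

255


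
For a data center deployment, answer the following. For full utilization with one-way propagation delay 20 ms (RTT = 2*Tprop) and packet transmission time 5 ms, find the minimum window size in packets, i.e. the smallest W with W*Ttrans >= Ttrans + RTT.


Given: Ttrans = 5 ms, RTT = 40 ms (= 2 * Tprop, Tprop = 20 ms)
Time until first ACK returns = Ttrans + RTT = 5 + 40 = 45 ms
Need W * Ttrans >= Ttrans + RTT  ->  W >= (Ttrans + RTT) / Ttrans
(Ttrans + RTT) / Ttrans = 45 / 5 = 9
W_min = ceil(9) = 9

9


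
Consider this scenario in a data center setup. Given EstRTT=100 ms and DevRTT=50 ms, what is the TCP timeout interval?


Given: EstRTT = 100 ms, DevRTT = 50 ms
Timeout = EstRTT + 4 * DevRTT
4 * DevRTT = 4 * 50 = 200
Timeout = 100 + 200 = 300 ms

300


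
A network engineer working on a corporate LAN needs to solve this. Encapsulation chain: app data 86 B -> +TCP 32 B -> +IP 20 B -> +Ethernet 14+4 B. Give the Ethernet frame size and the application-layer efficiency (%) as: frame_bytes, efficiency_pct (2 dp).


TCP segment = 86 + 32 = 118 B
IP packet = 118 + 20 = 138 B
Ethernet frame = 138 + 14 + 4 = 156 B
Efficiency = app / frame = 86 / 156 = 0.551282 = 55.1282% -> 55.13% (2 dp)

156, 55.13


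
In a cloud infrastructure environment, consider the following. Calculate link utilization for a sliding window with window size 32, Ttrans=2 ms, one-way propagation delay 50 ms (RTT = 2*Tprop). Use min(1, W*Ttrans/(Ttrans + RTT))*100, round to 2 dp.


Given: W = 32, Ttrans = 2 ms, RTT = 100 ms (= 2 * Tprop, Tprop = 50 ms)
Cycle time = Ttrans + RTT = 2 + 100 = 102 ms (first packet sent until its ACK returns)
W * Ttrans = 32 * 2 = 64 ms of sending per cycle
W * Ttrans / (Ttrans + RTT) = 64 / 102 = 0.627451
U = min(1, 0.627451) = 0.627451
U% = 62.75%

62.75


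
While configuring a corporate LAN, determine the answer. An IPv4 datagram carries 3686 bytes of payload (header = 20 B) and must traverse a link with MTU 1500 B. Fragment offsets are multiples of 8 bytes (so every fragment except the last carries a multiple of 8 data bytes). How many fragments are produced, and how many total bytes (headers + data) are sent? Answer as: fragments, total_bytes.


Max data per non-final fragment = floor((MTU - header)/8)*8 = floor((1500 - 20)/8)*8 = floor(1480/8)*8 = 1480 B
Final fragment needs no 8-byte alignment: it can carry up to MTU - header = 1480 B
Non-final fragments needed = ceil((payload - 1480) / 1480) = ceil(2206/1480) = ceil(1.4905) = 2
Number of fragments = 2 + 1 = 3
Fragment sizes (data): 2 * 1480 B + 726 B (last, 726 <= 1480 OK)
Total bytes sent = payload + n_frags * header = 3686 + 3*20 = 3686 + 60 = 3746 B

3, 3746
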